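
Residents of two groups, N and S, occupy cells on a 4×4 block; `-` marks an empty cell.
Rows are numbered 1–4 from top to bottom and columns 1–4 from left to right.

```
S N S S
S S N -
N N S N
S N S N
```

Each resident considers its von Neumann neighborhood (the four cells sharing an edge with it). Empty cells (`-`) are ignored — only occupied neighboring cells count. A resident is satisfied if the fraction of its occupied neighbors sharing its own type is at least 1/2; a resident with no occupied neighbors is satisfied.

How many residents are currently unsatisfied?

9

(1,1)S 1/2 satisfied
(1,2)N 0/3 not
(1,3)S 1/3 not
(1,4)S 1/1 satisfied
(2,1)S 2/3 satisfied
(2,2)S 1/4 not
(2,3)N 0/3 not
(3,1)N 1/3 not
(3,2)N 2/4 satisfied
(3,3)S 1/4 not
(3,4)N 1/2 satisfied
(4,1)S 0/2 not
(4,2)N 1/3 not
(4,3)S 1/3 not
(4,4)N 1/2 satisfied
Unsatisfied: (1,2), (1,3), (2,2), (2,3), (3,1), (3,3), (4,1), (4,2), (4,3) — 9 in total.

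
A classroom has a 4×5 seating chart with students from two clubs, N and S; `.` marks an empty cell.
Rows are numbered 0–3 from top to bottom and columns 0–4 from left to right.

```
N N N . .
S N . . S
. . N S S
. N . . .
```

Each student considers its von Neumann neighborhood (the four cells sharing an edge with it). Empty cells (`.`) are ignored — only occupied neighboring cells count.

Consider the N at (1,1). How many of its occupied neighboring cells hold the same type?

1

Occupied neighbors of (1,1): (0,1)=N, (1,0)=S.
Same type (N): 1 of 2.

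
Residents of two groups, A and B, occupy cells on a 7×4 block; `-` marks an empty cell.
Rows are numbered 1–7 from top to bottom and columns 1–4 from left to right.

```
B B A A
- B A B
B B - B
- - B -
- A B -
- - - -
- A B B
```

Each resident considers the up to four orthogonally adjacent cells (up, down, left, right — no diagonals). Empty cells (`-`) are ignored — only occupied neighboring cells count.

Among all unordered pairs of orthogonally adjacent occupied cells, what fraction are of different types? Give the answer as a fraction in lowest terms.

Scan each occupied cell's neighbors to the right and below so each pair is counted once.
Row 1: B(1,1)–B(1,2)= B(1,2)–A(1,3)≠ B(1,2)–B(2,2)= A(1,3)–A(1,4)= A(1,3)–A(2,3)= A(1,4)–B(2,4)≠  → 2/6 unlike.
Row 2: B(2,2)–A(2,3)≠ B(2,2)–B(3,2)= A(2,3)–B(2,4)≠ B(2,4)–B(3,4)=  → 2/4 unlike.
Row 3: B(3,1)–B(3,2)=  → 0/1 unlike.
Row 4: B(4,3)–B(5,3)=  → 0/1 unlike.
Row 5: A(5,2)–B(5,3)≠  → 1/1 unlike.
Row 7: A(7,2)–B(7,3)≠ B(7,3)–B(7,4)=  → 1/2 unlike.
Total adjacent occupied pairs: 15; unlike-type pairs: 6.
6/15 reduces to 2/5.

2/5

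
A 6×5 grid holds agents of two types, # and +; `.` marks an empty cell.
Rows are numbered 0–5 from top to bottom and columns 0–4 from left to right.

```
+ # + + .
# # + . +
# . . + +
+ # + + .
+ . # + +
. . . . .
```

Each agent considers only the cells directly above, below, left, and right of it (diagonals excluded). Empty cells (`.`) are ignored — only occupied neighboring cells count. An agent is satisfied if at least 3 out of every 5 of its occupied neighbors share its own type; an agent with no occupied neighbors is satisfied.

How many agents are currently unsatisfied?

(0,0)+ 0/2 ✗
(0,1)# 1/3 ✗
(0,2)+ 2/3 ✓
(0,3)+ 1/1 ✓
(1,0)# 2/3 ✓
(1,1)# 2/3 ✓
(1,2)+ 1/2 ✗
(1,4)+ 1/1 ✓
(2,0)# 1/2 ✗
(2,3)+ 2/2 ✓
(2,4)+ 2/2 ✓
(3,0)+ 1/3 ✗
(3,1)# 0/2 ✗
(3,2)+ 1/3 ✗
(3,3)+ 3/3 ✓
(4,0)+ 1/1 ✓
(4,2)# 0/2 ✗
(4,3)+ 2/3 ✓
(4,4)+ 1/1 ✓
Unsatisfied: (0,0), (0,1), (1,2), (2,0), (3,0), (3,1), (3,2), (4,2) — 8 in total.

8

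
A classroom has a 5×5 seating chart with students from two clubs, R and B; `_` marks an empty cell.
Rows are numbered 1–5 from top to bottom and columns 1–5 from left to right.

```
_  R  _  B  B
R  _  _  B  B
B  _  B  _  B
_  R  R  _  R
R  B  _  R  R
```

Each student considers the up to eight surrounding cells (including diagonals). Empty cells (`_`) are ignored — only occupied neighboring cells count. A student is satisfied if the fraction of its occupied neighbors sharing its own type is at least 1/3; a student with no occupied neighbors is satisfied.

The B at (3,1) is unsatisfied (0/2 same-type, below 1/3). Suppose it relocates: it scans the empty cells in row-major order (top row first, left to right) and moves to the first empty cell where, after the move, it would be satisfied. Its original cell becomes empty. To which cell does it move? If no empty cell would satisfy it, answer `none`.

(1,3)

Vacating (3,1). Empty cells in order:
  (1,1): 0/2 same-type → still unsatisfied.
  (1,3): 2/3 same-type → satisfied — stop here.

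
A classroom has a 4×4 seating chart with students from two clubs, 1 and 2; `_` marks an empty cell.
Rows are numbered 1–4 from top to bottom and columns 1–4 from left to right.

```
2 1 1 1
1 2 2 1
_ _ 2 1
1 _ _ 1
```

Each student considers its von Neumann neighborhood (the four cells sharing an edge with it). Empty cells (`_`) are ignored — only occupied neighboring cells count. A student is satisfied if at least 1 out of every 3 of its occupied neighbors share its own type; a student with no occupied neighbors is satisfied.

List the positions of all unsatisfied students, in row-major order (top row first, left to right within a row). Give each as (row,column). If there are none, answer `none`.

(1,1), (2,1)

Row 1: (1,1)2 0/2 unhappy · (1,2)1 1/3 ok · (1,3)1 2/3 ok · (1,4)1 2/2 ok
Row 2: (2,1)1 0/2 unhappy · (2,2)2 1/3 ok · (2,3)2 2/4 ok · (2,4)1 2/3 ok
Row 3: (3,3)2 1/2 ok · (3,4)1 2/3 ok
Row 4: (4,1)1 0/0 ok · (4,4)1 1/1 ok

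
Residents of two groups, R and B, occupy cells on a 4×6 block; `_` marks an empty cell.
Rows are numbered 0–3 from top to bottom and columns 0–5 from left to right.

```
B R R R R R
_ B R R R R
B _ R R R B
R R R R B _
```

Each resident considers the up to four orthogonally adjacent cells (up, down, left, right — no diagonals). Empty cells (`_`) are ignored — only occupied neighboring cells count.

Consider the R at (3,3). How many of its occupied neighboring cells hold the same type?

Occupied neighbors of (3,3): (2,3)=R, (3,2)=R, (3,4)=B.
Same type (R): 2 of 3.

2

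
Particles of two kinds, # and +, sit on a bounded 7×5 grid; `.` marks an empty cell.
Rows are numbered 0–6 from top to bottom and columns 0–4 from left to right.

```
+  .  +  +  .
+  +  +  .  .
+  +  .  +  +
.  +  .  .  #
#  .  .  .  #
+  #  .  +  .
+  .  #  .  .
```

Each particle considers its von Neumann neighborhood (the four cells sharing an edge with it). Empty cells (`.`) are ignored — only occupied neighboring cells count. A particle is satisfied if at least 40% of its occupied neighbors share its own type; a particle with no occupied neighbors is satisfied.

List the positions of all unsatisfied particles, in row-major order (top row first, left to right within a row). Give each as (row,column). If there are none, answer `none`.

(4,0), (5,0), (5,1)

(0,0)+ 1/1 ok
(0,2)+ 2/2 ok
(0,3)+ 1/1 ok
(1,0)+ 3/3 ok
(1,1)+ 3/3 ok
(1,2)+ 2/2 ok
(2,0)+ 2/2 ok
(2,1)+ 3/3 ok
(2,3)+ 1/1 ok
(2,4)+ 1/2 ok
(3,1)+ 1/1 ok
(3,4)# 1/2 ok
(4,0)# 0/1 unhappy
(4,4)# 1/1 ok
(5,0)+ 1/3 unhappy
(5,1)# 0/1 unhappy
(5,3)+ 0/0 ok
(6,0)+ 1/1 ok
(6,2)# 0/0 ok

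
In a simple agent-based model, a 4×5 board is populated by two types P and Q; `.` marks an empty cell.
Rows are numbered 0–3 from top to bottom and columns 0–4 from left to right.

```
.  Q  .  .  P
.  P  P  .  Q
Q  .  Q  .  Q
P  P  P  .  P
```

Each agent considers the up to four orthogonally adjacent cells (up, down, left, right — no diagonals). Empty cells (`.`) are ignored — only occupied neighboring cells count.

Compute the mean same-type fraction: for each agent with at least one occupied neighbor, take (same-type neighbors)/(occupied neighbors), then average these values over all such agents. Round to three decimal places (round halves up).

0.333

Row 0: (0,1)Q 0/1 · (0,4)P 0/1
Row 1: (1,1)P 1/2 · (1,2)P 1/2 · (1,4)Q 1/2
Row 2: (2,0)Q 0/1 · (2,2)Q 0/2 · (2,4)Q 1/2
Row 3: (3,0)P 1/2 · (3,1)P 2/2 · (3,2)P 1/2 · (3,4)P 0/1
Sum over 12 agents: 0/1 + 0/1 + 1/2 + 1/2 + 1/2 + 0/1 + 0/2 + 1/2 + 1/2 + 2/2 + 1/2 + 0/1 = 4; mean = 4 ÷ 12 = 1/3 = 0.333333… → 0.333.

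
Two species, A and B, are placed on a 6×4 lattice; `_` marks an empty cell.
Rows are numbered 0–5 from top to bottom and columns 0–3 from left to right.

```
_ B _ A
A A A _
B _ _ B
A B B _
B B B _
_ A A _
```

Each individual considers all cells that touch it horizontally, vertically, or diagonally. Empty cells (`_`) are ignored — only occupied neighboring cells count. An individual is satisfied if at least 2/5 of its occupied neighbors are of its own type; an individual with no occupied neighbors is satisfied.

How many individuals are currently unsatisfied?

Row 0: (0,1)B 0/3 not · (0,3)A 1/1 satisfied
Row 1: (1,0)A 1/3 not · (1,1)A 2/4 satisfied · (1,2)A 2/4 satisfied
Row 2: (2,0)B 1/4 not · (2,3)B 1/2 satisfied
Row 3: (3,0)A 0/4 not · (3,1)B 5/6 satisfied · (3,2)B 4/4 satisfied
Row 4: (4,0)B 2/4 satisfied · (4,1)B 4/7 satisfied · (4,2)B 3/5 satisfied
Row 5: (5,1)A 1/4 not · (5,2)A 1/3 not
Unsatisfied: (0,1), (1,0), (2,0), (3,0), (5,1), (5,2) — 6 in total.

6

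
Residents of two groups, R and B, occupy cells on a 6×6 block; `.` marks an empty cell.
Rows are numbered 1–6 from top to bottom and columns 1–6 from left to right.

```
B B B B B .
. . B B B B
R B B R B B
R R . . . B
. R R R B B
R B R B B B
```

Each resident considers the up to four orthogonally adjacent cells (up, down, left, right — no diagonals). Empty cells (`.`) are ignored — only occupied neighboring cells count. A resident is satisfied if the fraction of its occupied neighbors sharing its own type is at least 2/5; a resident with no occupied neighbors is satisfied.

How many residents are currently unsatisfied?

7

Row 1: (1,1)B 1/1 ok · (1,2)B 2/2 ok · (1,3)B 3/3 ok · (1,4)B 3/3 ok · (1,5)B 2/2 ok
Row 2: (2,3)B 3/3 ok · (2,4)B 3/4 ok · (2,5)B 4/4 ok · (2,6)B 2/2 ok
Row 3: (3,1)R 1/2 ok · (3,2)B 1/3 unhappy · (3,3)B 2/3 ok · (3,4)R 0/3 unhappy · (3,5)B 2/3 ok · (3,6)B 3/3 ok
Row 4: (4,1)R 2/2 ok · (4,2)R 2/3 ok · (4,6)B 2/2 ok
Row 5: (5,2)R 2/3 ok · (5,3)R 3/3 ok · (5,4)R 1/3 unhappy · (5,5)B 2/3 ok · (5,6)B 3/3 ok
Row 6: (6,1)R 0/1 unhappy · (6,2)B 0/3 unhappy · (6,3)R 1/3 unhappy · (6,4)B 1/3 unhappy · (6,5)B 3/3 ok · (6,6)B 2/2 ok
Unsatisfied: (3,2), (3,4), (5,4), (6,1), (6,2), (6,3), (6,4) — 7 in total.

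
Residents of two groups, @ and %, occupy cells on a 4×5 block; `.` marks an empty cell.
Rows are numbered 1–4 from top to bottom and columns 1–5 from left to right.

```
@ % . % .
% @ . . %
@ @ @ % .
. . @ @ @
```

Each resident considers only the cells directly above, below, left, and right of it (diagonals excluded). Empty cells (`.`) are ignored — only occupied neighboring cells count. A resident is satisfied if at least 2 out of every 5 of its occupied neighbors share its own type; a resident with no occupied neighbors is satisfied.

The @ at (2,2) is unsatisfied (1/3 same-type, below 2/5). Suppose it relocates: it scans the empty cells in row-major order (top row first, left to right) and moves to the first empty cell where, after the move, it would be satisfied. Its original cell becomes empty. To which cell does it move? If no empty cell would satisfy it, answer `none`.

(2,3)

Vacating (2,2). Empty cells in order:
  (1,3): 0/2 same-type → still unsatisfied.
  (1,5): 0/2 same-type → still unsatisfied.
  (2,3): 1/1 same-type → satisfied — stop here.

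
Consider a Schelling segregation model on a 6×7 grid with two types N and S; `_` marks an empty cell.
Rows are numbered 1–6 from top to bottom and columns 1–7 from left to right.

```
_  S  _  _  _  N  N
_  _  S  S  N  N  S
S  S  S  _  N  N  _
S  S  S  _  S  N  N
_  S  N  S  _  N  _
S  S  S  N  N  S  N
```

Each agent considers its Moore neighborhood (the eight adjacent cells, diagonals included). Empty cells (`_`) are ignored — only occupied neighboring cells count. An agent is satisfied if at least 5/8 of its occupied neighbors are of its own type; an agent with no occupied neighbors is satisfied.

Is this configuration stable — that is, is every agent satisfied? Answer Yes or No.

No

(1,2)S 1/1 ok
(1,6)N 3/4 ok
(1,7)N 2/3 ok
(2,3)S 4/4 ok
(2,4)S 2/4 unhappy
(2,5)N 4/5 ok
(2,6)N 5/6 ok
(2,7)S 0/4 unhappy
(3,1)S 3/3 ok
(3,2)S 6/6 ok
(3,3)S 5/5 ok
(3,5)N 4/6 ok
(3,6)N 5/7 ok
(4,1)S 4/4 ok
(4,2)S 6/7 ok
(4,3)S 5/6 ok
(4,5)S 1/5 unhappy
(4,6)N 4/5 ok
(4,7)N 3/3 ok
(5,2)S 6/7 ok
(5,3)N 1/7 unhappy
(5,4)S 3/6 unhappy
(5,6)N 4/6 ok
(6,1)S 2/2 ok
(6,2)S 3/4 ok
(6,3)S 3/5 unhappy
(6,4)N 2/4 unhappy
(6,5)N 2/4 unhappy
(6,6)S 0/3 unhappy
(6,7)N 1/2 unhappy
For instance (2,4) has only 2/4 same-type neighbors, below 5/8.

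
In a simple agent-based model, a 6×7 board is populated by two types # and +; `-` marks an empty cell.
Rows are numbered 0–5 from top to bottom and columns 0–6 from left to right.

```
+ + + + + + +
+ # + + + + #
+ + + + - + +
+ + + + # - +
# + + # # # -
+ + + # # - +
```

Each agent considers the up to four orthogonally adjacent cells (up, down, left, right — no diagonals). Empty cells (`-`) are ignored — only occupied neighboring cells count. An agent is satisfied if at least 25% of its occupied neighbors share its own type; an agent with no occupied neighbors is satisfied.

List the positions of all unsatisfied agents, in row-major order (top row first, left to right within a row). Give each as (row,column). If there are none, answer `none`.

(0,0)+ 2/2 ✓
(0,1)+ 2/3 ✓
(0,2)+ 3/3 ✓
(0,3)+ 3/3 ✓
(0,4)+ 3/3 ✓
(0,5)+ 3/3 ✓
(0,6)+ 1/2 ✓
(1,0)+ 2/3 ✓
(1,1)# 0/4 ✗
(1,2)+ 3/4 ✓
(1,3)+ 4/4 ✓
(1,4)+ 3/3 ✓
(1,5)+ 3/4 ✓
(1,6)# 0/3 ✗
(2,0)+ 3/3 ✓
(2,1)+ 3/4 ✓
(2,2)+ 4/4 ✓
(2,3)+ 3/3 ✓
(2,5)+ 2/2 ✓
(2,6)+ 2/3 ✓
(3,0)+ 2/3 ✓
(3,1)+ 4/4 ✓
(3,2)+ 4/4 ✓
(3,3)+ 2/4 ✓
(3,4)# 1/2 ✓
(3,6)+ 1/1 ✓
(4,0)# 0/3 ✗
(4,1)+ 3/4 ✓
(4,2)+ 3/4 ✓
(4,3)# 2/4 ✓
(4,4)# 4/4 ✓
(4,5)# 1/1 ✓
(5,0)+ 1/2 ✓
(5,1)+ 3/3 ✓
(5,2)+ 2/3 ✓
(5,3)# 2/3 ✓
(5,4)# 2/2 ✓
(5,6)+ 0/0 ✓

(1,1), (1,6), (4,0)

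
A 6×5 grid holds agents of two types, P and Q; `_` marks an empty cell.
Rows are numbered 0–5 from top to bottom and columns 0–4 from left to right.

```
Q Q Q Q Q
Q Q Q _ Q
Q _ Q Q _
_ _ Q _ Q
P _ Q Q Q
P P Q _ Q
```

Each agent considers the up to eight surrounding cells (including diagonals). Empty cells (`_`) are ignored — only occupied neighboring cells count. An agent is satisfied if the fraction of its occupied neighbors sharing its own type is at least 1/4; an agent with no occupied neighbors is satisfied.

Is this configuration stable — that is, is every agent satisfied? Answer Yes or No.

Yes

(0,0)Q 3/3 ✓
(0,1)Q 5/5 ✓
(0,2)Q 4/4 ✓
(0,3)Q 4/4 ✓
(0,4)Q 2/2 ✓
(1,0)Q 4/4 ✓
(1,1)Q 7/7 ✓
(1,2)Q 6/6 ✓
(1,4)Q 3/3 ✓
(2,0)Q 2/2 ✓
(2,2)Q 4/4 ✓
(2,3)Q 5/5 ✓
(3,2)Q 4/4 ✓
(3,4)Q 3/3 ✓
(4,0)P 2/2 ✓
(4,2)Q 3/4 ✓
(4,3)Q 6/6 ✓
(4,4)Q 3/3 ✓
(5,0)P 2/2 ✓
(5,1)P 2/4 ✓
(5,2)Q 2/3 ✓
(5,4)Q 2/2 ✓
All meet the threshold, so the configuration is stable.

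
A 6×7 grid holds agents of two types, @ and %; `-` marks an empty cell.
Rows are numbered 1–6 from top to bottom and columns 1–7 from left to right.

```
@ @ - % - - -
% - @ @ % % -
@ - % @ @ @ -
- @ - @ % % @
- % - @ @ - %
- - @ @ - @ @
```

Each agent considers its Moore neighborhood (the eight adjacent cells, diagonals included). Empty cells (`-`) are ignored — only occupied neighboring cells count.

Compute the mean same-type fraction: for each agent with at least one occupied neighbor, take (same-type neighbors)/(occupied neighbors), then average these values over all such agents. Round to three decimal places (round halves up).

0.443

Row 1: (1,1)@ 1/2 · (1,2)@ 2/3 · (1,4)% 1/3
Row 2: (2,1)% 0/3 · (2,3)@ 3/5 · (2,4)@ 3/6 · (2,5)% 2/6 · (2,6)% 1/3
Row 3: (3,1)@ 1/2 · (3,3)% 0/5 · (3,4)@ 4/7 · (3,5)@ 4/8 · (3,6)@ 2/6
Row 4: (4,2)@ 1/3 · (4,4)@ 4/6 · (4,5)% 1/7 · (4,6)% 2/6 · (4,7)@ 1/3
Row 5: (5,2)% 0/2 · (5,4)@ 4/5 · (5,5)@ 4/6 · (5,7)% 1/4
Row 6: (6,3)@ 2/3 · (6,4)@ 3/3 · (6,6)@ 2/3 · (6,7)@ 1/2
Sum over 26 agents: 1/2 + 2/3 + 1/3 + 0/3 + 3/5 + 3/6 + 2/6 + 1/3 + 1/2 + 0/5 + 4/7 + 4/8 + 2/6 + 1/3 + 4/6 + 1/7 + 2/6 + 1/3 + 0/2 + 4/5 + 4/6 + 1/4 + 2/3 + 3/3 + 2/3 + 1/2 = 4843/420; mean = 4843/420 ÷ 26 = 4843/10920 = 0.443498… → 0.443.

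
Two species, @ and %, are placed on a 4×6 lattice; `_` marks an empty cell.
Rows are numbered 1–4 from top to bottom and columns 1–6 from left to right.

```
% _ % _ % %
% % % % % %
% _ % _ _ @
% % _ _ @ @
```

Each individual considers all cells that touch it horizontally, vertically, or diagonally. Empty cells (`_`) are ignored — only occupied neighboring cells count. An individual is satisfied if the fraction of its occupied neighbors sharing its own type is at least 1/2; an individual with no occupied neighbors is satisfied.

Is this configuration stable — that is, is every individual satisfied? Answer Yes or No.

Row 1: (1,1)% 2/2 ok · (1,3)% 3/3 ok · (1,5)% 4/4 ok · (1,6)% 3/3 ok
Row 2: (2,1)% 3/3 ok · (2,2)% 6/6 ok · (2,3)% 4/4 ok · (2,4)% 5/5 ok · (2,5)% 4/5 ok · (2,6)% 3/4 ok
Row 3: (3,1)% 4/4 ok · (3,3)% 4/4 ok · (3,6)@ 2/4 ok
Row 4: (4,1)% 2/2 ok · (4,2)% 3/3 ok · (4,5)@ 2/2 ok · (4,6)@ 2/2 ok
All meet the threshold, so the configuration is stable.

Yes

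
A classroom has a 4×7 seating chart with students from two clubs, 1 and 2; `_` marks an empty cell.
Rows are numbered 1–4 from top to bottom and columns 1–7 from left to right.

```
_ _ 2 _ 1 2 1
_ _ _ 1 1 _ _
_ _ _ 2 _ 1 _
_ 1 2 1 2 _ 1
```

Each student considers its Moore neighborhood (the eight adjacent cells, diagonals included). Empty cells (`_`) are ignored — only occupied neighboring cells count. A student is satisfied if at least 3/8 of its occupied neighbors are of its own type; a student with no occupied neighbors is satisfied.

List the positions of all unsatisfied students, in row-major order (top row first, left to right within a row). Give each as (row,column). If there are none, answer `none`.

(1,3)2 0/1 not
(1,5)1 2/3 satisfied
(1,6)2 0/3 not
(1,7)1 0/1 not
(2,4)1 2/4 satisfied
(2,5)1 3/5 satisfied
(3,4)2 2/5 satisfied
(3,6)1 2/3 satisfied
(4,2)1 0/1 not
(4,3)2 1/3 not
(4,4)1 0/3 not
(4,5)2 1/3 not
(4,7)1 1/1 satisfied

(1,3), (1,6), (1,7), (4,2), (4,3), (4,4), (4,5)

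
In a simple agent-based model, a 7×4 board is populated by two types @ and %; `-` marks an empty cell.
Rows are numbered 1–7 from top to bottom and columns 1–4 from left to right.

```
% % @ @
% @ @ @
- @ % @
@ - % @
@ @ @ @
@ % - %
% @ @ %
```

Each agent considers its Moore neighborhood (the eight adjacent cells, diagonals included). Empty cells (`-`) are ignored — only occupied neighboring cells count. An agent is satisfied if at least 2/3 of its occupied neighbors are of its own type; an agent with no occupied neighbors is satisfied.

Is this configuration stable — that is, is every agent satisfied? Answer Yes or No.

No

Row 1: (1,1)% 2/3 satisfied · (1,2)% 2/5 not · (1,3)@ 4/5 satisfied · (1,4)@ 3/3 satisfied
Row 2: (2,1)% 2/4 not · (2,2)@ 3/7 not · (2,3)@ 6/8 satisfied · (2,4)@ 4/5 satisfied
Row 3: (3,2)@ 3/6 not · (3,3)% 1/7 not · (3,4)@ 3/5 not
Row 4: (4,1)@ 3/3 satisfied · (4,3)% 1/7 not · (4,4)@ 3/5 not
Row 5: (5,1)@ 3/4 satisfied · (5,2)@ 4/6 satisfied · (5,3)@ 3/6 not · (5,4)@ 2/4 not
Row 6: (6,1)@ 3/5 not · (6,2)% 1/7 not · (6,4)% 1/4 not
Row 7: (7,1)% 1/3 not · (7,2)@ 2/4 not · (7,3)@ 1/4 not · (7,4)% 1/2 not
For instance (1,2) has only 2/5 same-type neighbors, below 2/3.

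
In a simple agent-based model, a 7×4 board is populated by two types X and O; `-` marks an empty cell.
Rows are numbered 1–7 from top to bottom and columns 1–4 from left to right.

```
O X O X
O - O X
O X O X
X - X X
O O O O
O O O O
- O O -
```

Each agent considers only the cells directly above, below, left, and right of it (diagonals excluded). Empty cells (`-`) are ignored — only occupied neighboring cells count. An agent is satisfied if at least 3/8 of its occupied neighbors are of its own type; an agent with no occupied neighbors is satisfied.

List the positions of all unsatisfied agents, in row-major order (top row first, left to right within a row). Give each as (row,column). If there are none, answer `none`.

(1,1)O 1/2 satisfied
(1,2)X 0/2 not
(1,3)O 1/3 not
(1,4)X 1/2 satisfied
(2,1)O 2/2 satisfied
(2,3)O 2/3 satisfied
(2,4)X 2/3 satisfied
(3,1)O 1/3 not
(3,2)X 0/2 not
(3,3)O 1/4 not
(3,4)X 2/3 satisfied
(4,1)X 0/2 not
(4,3)X 1/3 not
(4,4)X 2/3 satisfied
(5,1)O 2/3 satisfied
(5,2)O 3/3 satisfied
(5,3)O 3/4 satisfied
(5,4)O 2/3 satisfied
(6,1)O 2/2 satisfied
(6,2)O 4/4 satisfied
(6,3)O 4/4 satisfied
(6,4)O 2/2 satisfied
(7,2)O 2/2 satisfied
(7,3)O 2/2 satisfied

(1,2), (1,3), (3,1), (3,2), (3,3), (4,1), (4,3)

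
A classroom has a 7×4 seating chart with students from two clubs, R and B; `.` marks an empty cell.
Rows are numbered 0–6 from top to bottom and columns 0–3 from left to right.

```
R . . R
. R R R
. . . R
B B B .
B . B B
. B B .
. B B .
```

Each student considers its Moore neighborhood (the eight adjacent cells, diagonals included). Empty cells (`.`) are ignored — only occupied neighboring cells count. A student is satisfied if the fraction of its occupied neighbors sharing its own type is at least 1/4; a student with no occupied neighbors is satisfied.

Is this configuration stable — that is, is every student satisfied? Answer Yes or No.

Row 0: (0,0)R 1/1 ✓ · (0,3)R 2/2 ✓
Row 1: (1,1)R 2/2 ✓ · (1,2)R 4/4 ✓ · (1,3)R 3/3 ✓
Row 2: (2,3)R 2/3 ✓
Row 3: (3,0)B 2/2 ✓ · (3,1)B 4/4 ✓ · (3,2)B 3/4 ✓
Row 4: (4,0)B 3/3 ✓ · (4,2)B 5/5 ✓ · (4,3)B 3/3 ✓
Row 5: (5,1)B 5/5 ✓ · (5,2)B 5/5 ✓
Row 6: (6,1)B 3/3 ✓ · (6,2)B 3/3 ✓
All meet the threshold, so the configuration is stable.

Yes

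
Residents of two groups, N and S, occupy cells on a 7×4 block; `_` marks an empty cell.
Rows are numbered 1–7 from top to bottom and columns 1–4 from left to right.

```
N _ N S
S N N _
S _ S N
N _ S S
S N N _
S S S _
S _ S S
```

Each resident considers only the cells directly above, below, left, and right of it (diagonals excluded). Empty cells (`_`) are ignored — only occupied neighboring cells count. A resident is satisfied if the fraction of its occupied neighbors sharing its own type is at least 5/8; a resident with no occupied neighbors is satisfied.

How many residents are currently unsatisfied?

13

(1,1)N 0/1 unhappy
(1,3)N 1/2 unhappy
(1,4)S 0/1 unhappy
(2,1)S 1/3 unhappy
(2,2)N 1/2 unhappy
(2,3)N 2/3 ok
(3,1)S 1/2 unhappy
(3,3)S 1/3 unhappy
(3,4)N 0/2 unhappy
(4,1)N 0/2 unhappy
(4,3)S 2/3 ok
(4,4)S 1/2 unhappy
(5,1)S 1/3 unhappy
(5,2)N 1/3 unhappy
(5,3)N 1/3 unhappy
(6,1)S 3/3 ok
(6,2)S 2/3 ok
(6,3)S 2/3 ok
(7,1)S 1/1 ok
(7,3)S 2/2 ok
(7,4)S 1/1 ok
Unsatisfied: (1,1), (1,3), (1,4), (2,1), (2,2), (3,1), (3,3), (3,4), (4,1), (4,4), (5,1), (5,2), (5,3) — 13 in total.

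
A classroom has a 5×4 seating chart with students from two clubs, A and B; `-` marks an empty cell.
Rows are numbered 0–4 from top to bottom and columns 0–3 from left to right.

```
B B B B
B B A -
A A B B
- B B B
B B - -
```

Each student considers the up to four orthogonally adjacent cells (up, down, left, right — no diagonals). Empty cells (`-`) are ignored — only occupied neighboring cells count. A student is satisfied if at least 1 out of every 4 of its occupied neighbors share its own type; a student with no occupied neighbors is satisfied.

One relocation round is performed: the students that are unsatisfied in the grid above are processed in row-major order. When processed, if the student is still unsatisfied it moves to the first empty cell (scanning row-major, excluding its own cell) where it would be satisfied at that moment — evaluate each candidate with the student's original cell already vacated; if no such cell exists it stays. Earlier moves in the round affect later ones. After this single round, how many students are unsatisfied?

Initially unsatisfied (in order): (1,2).
  (1,2) → (3,0).
Resulting grid:
B B B B
B B - -
A A B B
A B B B
B B - -
All satisfied now.

0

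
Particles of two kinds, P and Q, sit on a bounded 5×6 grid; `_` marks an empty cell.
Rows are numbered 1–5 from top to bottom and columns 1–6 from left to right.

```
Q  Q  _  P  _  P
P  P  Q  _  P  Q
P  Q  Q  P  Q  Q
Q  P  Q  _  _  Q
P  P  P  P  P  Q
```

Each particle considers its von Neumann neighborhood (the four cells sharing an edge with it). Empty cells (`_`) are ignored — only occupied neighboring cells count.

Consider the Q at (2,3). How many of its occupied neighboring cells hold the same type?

Occupied neighbors of (2,3): (3,3)=Q, (2,2)=P.
Same type (Q): 1 of 2.

1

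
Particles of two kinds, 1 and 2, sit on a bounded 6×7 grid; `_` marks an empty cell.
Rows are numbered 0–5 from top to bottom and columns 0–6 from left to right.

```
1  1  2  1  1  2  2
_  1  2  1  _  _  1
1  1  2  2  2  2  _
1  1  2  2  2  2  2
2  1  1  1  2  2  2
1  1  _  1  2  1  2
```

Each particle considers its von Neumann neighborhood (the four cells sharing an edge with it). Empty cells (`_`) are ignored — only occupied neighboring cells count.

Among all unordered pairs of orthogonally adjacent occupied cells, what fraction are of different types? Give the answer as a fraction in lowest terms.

Scan each occupied cell's neighbors to the right and below so each pair is counted once.
From row 0: 4 unlike of 10 pairs (running 4/10).
From row 1: 3 unlike of 5 pairs (running 7/15).
From row 2: 1 unlike of 11 pairs (running 8/26).
From row 3: 4 unlike of 13 pairs (running 12/39).
From row 4: 4 unlike of 12 pairs (running 16/51).
From row 5: 3 unlike of 4 pairs (running 19/55).
Total adjacent occupied pairs: 55; unlike-type pairs: 19.
19/55 is already in lowest terms.

19/55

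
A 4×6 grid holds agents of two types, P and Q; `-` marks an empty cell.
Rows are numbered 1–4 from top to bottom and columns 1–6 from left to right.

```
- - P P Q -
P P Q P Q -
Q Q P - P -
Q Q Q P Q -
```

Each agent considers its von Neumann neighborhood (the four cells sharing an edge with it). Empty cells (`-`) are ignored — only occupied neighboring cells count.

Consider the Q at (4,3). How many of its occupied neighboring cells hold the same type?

Occupied neighbors of (4,3): (3,3)=P, (4,2)=Q, (4,4)=P.
Same type (Q): 1 of 3.

1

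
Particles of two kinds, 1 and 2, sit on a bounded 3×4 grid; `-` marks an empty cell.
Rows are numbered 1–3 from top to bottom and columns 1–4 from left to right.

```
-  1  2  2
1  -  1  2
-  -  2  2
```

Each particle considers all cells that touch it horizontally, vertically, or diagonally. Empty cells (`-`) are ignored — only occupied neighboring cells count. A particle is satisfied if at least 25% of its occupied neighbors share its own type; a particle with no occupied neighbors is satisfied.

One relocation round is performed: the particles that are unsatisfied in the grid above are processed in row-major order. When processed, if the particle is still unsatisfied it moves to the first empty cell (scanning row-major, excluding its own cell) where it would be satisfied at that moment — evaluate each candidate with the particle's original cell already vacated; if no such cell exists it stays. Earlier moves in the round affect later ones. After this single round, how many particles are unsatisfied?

0

Initially unsatisfied (in order): (2,3).
  (2,3) → (1,1).
Resulting grid:
1 1 2 2
1 - - 2
- - 2 2
All satisfied now.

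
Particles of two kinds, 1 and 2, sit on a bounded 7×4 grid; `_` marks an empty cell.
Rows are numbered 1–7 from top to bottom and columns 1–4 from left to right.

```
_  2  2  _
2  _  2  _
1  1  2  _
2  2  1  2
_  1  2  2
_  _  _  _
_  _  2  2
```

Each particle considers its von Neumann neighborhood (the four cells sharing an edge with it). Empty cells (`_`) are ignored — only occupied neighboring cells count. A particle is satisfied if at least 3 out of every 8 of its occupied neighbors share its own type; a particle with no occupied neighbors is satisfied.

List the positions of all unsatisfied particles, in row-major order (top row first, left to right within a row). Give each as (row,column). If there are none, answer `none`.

Row 1: (1,2)2 1/1 ✓ · (1,3)2 2/2 ✓
Row 2: (2,1)2 0/1 ✗ · (2,3)2 2/2 ✓
Row 3: (3,1)1 1/3 ✗ · (3,2)1 1/3 ✗ · (3,3)2 1/3 ✗
Row 4: (4,1)2 1/2 ✓ · (4,2)2 1/4 ✗ · (4,3)1 0/4 ✗ · (4,4)2 1/2 ✓
Row 5: (5,2)1 0/2 ✗ · (5,3)2 1/3 ✗ · (5,4)2 2/2 ✓
Row 7: (7,3)2 1/1 ✓ · (7,4)2 1/1 ✓

(2,1), (3,1), (3,2), (3,3), (4,2), (4,3), (5,2), (5,3)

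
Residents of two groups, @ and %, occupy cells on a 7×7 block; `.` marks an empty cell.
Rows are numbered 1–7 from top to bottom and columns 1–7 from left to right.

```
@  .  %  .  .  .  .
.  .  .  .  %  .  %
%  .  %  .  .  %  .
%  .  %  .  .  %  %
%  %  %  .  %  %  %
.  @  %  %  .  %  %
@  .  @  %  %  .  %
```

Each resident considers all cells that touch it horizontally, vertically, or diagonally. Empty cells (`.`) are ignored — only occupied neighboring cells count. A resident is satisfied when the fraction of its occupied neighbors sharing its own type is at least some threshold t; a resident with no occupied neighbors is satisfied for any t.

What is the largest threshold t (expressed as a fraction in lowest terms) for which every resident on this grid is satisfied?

Row 1: (1,1)@ — no occupied neighbors · (1,3)% — no occupied neighbors
Row 2: (2,5)% 1/1 · (2,7)% 1/1
Row 3: (3,1)% 1/1 · (3,3)% 1/1 · (3,6)% 4/4
Row 4: (4,1)% 3/3 · (4,3)% 3/3 · (4,6)% 5/5 · (4,7)% 4/4
Row 5: (5,1)% 2/3 · (5,2)% 5/6 · (5,3)% 4/5 · (5,5)% 4/4 · (5,6)% 6/6 · (5,7)% 5/5
Row 6: (6,2)@ 2/6 · (6,3)% 4/6 · (6,4)% 5/6 · (6,6)% 6/6 · (6,7)% 4/4
Row 7: (7,1)@ 1/1 · (7,3)@ 1/4 · (7,4)% 3/4 · (7,5)% 3/3 · (7,7)% 2/2
The smallest same-type fraction is 1/4 at (7,3), which reduces to 1/4. Any threshold above that leaves this resident unsatisfied.

1/4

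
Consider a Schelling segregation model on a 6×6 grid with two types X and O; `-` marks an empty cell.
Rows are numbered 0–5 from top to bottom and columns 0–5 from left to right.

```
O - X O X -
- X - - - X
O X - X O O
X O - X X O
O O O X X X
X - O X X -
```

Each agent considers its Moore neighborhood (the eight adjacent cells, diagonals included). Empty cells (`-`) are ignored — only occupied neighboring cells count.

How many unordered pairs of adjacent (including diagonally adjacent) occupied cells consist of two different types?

Scan each occupied cell's neighbors to the right and below (and the two forward diagonals) so each pair is counted once.
Row 0: O(0,0)–X(1,1)≠ X(0,2)–O(0,3)≠ X(0,2)–X(1,1)= O(0,3)–X(0,4)≠ X(0,4)–X(1,5)=  → 3/5 unlike.
Row 1: X(1,1)–X(2,1)= X(1,1)–O(2,0)≠ X(1,5)–O(2,5)≠ X(1,5)–O(2,4)≠  → 3/4 unlike.
Row 2: O(2,0)–X(2,1)≠ O(2,0)–X(3,0)≠ O(2,0)–O(3,1)= X(2,1)–O(3,1)≠ X(2,1)–X(3,0)= X(2,3)–O(2,4)≠ X(2,3)–X(3,3)= X(2,3)–X(3,4)= O(2,4)–O(2,5)= O(2,4)–X(3,4)≠ O(2,4)–O(3,5)= O(2,4)–X(3,3)≠ O(2,5)–O(3,5)= O(2,5)–X(3,4)≠  → 7/14 unlike.
Row 3: X(3,0)–O(3,1)≠ X(3,0)–O(4,0)≠ X(3,0)–O(4,1)≠ O(3,1)–O(4,1)= O(3,1)–O(4,2)= O(3,1)–O(4,0)= X(3,3)–X(3,4)= X(3,3)–X(4,3)= X(3,3)–X(4,4)= X(3,3)–O(4,2)≠ X(3,4)–O(3,5)≠ X(3,4)–X(4,4)= X(3,4)–X(4,5)= X(3,4)–X(4,3)= O(3,5)–X(4,5)≠ O(3,5)–X(4,4)≠  → 7/16 unlike.
Row 4: O(4,0)–O(4,1)= O(4,0)–X(5,0)≠ O(4,1)–O(4,2)= O(4,1)–O(5,2)= O(4,1)–X(5,0)≠ O(4,2)–X(4,3)≠ O(4,2)–O(5,2)= O(4,2)–X(5,3)≠ X(4,3)–X(4,4)= X(4,3)–X(5,3)= X(4,3)–X(5,4)= X(4,3)–O(5,2)≠ X(4,4)–X(4,5)= X(4,4)–X(5,4)= X(4,4)–X(5,3)= X(4,5)–X(5,4)=  → 5/16 unlike.
Row 5: O(5,2)–X(5,3)≠ X(5,3)–X(5,4)=  → 1/2 unlike.
Total adjacent occupied pairs: 57; unlike-type pairs: 26.

26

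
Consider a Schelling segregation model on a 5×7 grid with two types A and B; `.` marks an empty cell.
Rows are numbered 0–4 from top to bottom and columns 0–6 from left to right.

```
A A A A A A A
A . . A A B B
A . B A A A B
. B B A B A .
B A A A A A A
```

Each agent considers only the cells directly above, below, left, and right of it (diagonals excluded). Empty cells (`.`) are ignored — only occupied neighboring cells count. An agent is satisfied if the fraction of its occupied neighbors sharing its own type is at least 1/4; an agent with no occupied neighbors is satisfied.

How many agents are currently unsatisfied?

2

(0,0)A 2/2 satisfied
(0,1)A 2/2 satisfied
(0,2)A 2/2 satisfied
(0,3)A 3/3 satisfied
(0,4)A 3/3 satisfied
(0,5)A 2/3 satisfied
(0,6)A 1/2 satisfied
(1,0)A 2/2 satisfied
(1,3)A 3/3 satisfied
(1,4)A 3/4 satisfied
(1,5)B 1/4 satisfied
(1,6)B 2/3 satisfied
(2,0)A 1/1 satisfied
(2,2)B 1/2 satisfied
(2,3)A 3/4 satisfied
(2,4)A 3/4 satisfied
(2,5)A 2/4 satisfied
(2,6)B 1/2 satisfied
(3,1)B 1/2 satisfied
(3,2)B 2/4 satisfied
(3,3)A 2/4 satisfied
(3,4)B 0/4 not
(3,5)A 2/3 satisfied
(4,0)B 0/1 not
(4,1)A 1/3 satisfied
(4,2)A 2/3 satisfied
(4,3)A 3/3 satisfied
(4,4)A 2/3 satisfied
(4,5)A 3/3 satisfied
(4,6)A 1/1 satisfied
Unsatisfied: (3,4), (4,0) — 2 in total.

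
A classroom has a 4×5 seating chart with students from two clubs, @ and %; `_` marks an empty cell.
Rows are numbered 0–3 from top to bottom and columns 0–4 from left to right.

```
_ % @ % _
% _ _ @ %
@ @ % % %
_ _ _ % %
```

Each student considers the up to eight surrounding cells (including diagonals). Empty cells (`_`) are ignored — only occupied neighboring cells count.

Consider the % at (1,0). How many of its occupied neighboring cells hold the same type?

1

Occupied neighbors of (1,0): (0,1)=%, (2,0)=@, (2,1)=@.
Same type (%): 1 of 3.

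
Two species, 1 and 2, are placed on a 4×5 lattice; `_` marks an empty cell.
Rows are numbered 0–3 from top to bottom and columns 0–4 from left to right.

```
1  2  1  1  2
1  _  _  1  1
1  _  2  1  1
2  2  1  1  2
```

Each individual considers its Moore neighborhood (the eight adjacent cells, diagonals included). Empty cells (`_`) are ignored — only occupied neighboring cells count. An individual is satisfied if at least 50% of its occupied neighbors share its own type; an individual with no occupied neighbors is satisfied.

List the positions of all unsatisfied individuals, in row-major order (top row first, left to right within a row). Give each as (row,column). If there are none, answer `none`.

(0,0)1 1/2 satisfied
(0,1)2 0/3 not
(0,2)1 2/3 satisfied
(0,3)1 3/4 satisfied
(0,4)2 0/3 not
(1,0)1 2/3 satisfied
(1,3)1 5/7 satisfied
(1,4)1 4/5 satisfied
(2,0)1 1/3 not
(2,2)2 1/5 not
(2,3)1 5/7 satisfied
(2,4)1 4/5 satisfied
(3,0)2 1/2 satisfied
(3,1)2 2/4 satisfied
(3,2)1 2/4 satisfied
(3,3)1 3/5 satisfied
(3,4)2 0/3 not

(0,1), (0,4), (2,0), (2,2), (3,4)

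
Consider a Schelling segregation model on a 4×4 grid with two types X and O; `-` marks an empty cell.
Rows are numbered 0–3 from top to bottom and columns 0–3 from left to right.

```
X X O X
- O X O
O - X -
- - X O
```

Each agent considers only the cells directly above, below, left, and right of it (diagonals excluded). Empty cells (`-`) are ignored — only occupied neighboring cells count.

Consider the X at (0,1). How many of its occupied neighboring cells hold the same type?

1

Occupied neighbors of (0,1): (1,1)=O, (0,0)=X, (0,2)=O.
Same type (X): 1 of 3.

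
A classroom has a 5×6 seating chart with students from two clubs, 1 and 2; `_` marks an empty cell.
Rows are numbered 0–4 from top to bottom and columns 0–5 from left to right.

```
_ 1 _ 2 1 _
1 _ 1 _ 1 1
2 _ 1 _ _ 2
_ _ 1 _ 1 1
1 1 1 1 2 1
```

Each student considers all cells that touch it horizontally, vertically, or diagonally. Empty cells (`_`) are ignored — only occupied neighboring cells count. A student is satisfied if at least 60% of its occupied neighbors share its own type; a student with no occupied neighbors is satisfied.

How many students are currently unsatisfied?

Row 0: (0,1)1 2/2 satisfied · (0,3)2 0/3 not · (0,4)1 2/3 satisfied
Row 1: (1,0)1 1/2 not · (1,2)1 2/3 satisfied · (1,4)1 2/4 not · (1,5)1 2/3 satisfied
Row 2: (2,0)2 0/1 not · (2,2)1 2/2 satisfied · (2,5)2 0/4 not
Row 3: (3,2)1 4/4 satisfied · (3,4)1 3/5 satisfied · (3,5)1 2/4 not
Row 4: (4,0)1 1/1 satisfied · (4,1)1 3/3 satisfied · (4,2)1 3/3 satisfied · (4,3)1 3/4 satisfied · (4,4)2 0/4 not · (4,5)1 2/3 satisfied
Unsatisfied: (0,3), (1,0), (1,4), (2,0), (2,5), (3,5), (4,4) — 7 in total.

7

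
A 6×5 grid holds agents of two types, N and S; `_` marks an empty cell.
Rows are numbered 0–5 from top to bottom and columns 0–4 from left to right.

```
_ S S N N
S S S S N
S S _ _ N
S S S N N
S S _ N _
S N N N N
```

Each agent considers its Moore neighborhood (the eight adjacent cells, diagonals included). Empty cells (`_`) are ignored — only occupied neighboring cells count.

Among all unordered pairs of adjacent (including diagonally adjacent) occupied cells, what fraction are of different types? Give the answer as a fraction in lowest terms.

6/29

Scan each occupied cell's neighbors to the right and below (and the two forward diagonals) so each pair is counted once.
Row 0: S(0,1)–S(0,2)= S(0,1)–S(1,1)= S(0,1)–S(1,2)= S(0,1)–S(1,0)= S(0,2)–N(0,3)≠ S(0,2)–S(1,2)= S(0,2)–S(1,3)= S(0,2)–S(1,1)= N(0,3)–N(0,4)= N(0,3)–S(1,3)≠ N(0,3)–N(1,4)= N(0,3)–S(1,2)≠ N(0,4)–N(1,4)= N(0,4)–S(1,3)≠  → 4/14 unlike.
Row 1: S(1,0)–S(1,1)= S(1,0)–S(2,0)= S(1,0)–S(2,1)= S(1,1)–S(1,2)= S(1,1)–S(2,1)= S(1,1)–S(2,0)= S(1,2)–S(1,3)= S(1,2)–S(2,1)= S(1,3)–N(1,4)≠ S(1,3)–N(2,4)≠ N(1,4)–N(2,4)=  → 2/11 unlike.
Row 2: S(2,0)–S(2,1)= S(2,0)–S(3,0)= S(2,0)–S(3,1)= S(2,1)–S(3,1)= S(2,1)–S(3,2)= S(2,1)–S(3,0)= N(2,4)–N(3,4)= N(2,4)–N(3,3)=  → 0/8 unlike.
Row 3: S(3,0)–S(3,1)= S(3,0)–S(4,0)= S(3,0)–S(4,1)= S(3,1)–S(3,2)= S(3,1)–S(4,1)= S(3,1)–S(4,0)= S(3,2)–N(3,3)≠ S(3,2)–N(4,3)≠ S(3,2)–S(4,1)= N(3,3)–N(3,4)= N(3,3)–N(4,3)= N(3,4)–N(4,3)=  → 2/12 unlike.
Row 4: S(4,0)–S(4,1)= S(4,0)–S(5,0)= S(4,0)–N(5,1)≠ S(4,1)–N(5,1)≠ S(4,1)–N(5,2)≠ S(4,1)–S(5,0)= N(4,3)–N(5,3)= N(4,3)–N(5,4)= N(4,3)–N(5,2)=  → 3/9 unlike.
Row 5: S(5,0)–N(5,1)≠ N(5,1)–N(5,2)= N(5,2)–N(5,3)= N(5,3)–N(5,4)=  → 1/4 unlike.
Total adjacent occupied pairs: 58; unlike-type pairs: 12.
12/58 reduces to 6/29.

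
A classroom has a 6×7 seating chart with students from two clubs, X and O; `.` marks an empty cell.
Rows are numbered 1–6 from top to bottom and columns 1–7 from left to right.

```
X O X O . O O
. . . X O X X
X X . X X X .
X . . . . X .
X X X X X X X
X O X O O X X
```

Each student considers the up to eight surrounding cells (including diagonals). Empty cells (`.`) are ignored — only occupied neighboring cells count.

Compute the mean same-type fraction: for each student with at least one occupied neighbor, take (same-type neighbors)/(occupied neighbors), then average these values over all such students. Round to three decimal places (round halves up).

Row 1: (1,1)X 0/1 · (1,2)O 0/2 · (1,3)X 1/3 · (1,4)O 1/3 · (1,6)O 2/4 · (1,7)O 1/3
Row 2: (2,4)X 3/5 · (2,5)O 2/7 · (2,6)X 3/6 · (2,7)X 2/4
Row 3: (3,1)X 2/2 · (3,2)X 2/2 · (3,4)X 2/3 · (3,5)X 5/6 · (3,6)X 4/5
Row 4: (4,1)X 4/4 · (4,6)X 5/5
Row 5: (5,1)X 3/4 · (5,2)X 5/6 · (5,3)X 3/5 · (5,4)X 3/5 · (5,5)X 4/6 · (5,6)X 5/6 · (5,7)X 4/4
Row 6: (6,1)X 2/3 · (6,2)O 0/5 · (6,3)X 3/5 · (6,4)O 1/5 · (6,5)O 1/5 · (6,6)X 4/5 · (6,7)X 3/3
Sum over 31 students: 0/1 + 0/2 + 1/3 + 1/3 + 2/4 + 1/3 + 3/5 + 2/7 + 3/6 + 2/4 + 2/2 + 2/2 + 2/3 + 5/6 + 4/5 + 4/4 + 5/5 + 3/4 + 5/6 + 3/5 + 3/5 + 4/6 + 5/6 + 4/4 + 2/3 + 0/5 + 3/5 + 1/5 + 1/5 + 4/5 + 3/3 = 2581/140; mean = 2581/140 ÷ 31 = 2581/4340 = 0.594700… → 0.595.

0.595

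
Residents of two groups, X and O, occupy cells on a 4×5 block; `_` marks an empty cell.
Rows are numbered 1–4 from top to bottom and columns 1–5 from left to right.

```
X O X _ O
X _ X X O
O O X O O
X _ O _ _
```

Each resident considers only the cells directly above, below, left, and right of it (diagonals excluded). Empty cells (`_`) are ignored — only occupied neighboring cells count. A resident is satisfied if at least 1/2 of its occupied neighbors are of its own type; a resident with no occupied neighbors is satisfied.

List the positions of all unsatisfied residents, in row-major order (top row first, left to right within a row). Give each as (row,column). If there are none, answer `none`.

Row 1: (1,1)X 1/2 satisfied · (1,2)O 0/2 not · (1,3)X 1/2 satisfied · (1,5)O 1/1 satisfied
Row 2: (2,1)X 1/2 satisfied · (2,3)X 3/3 satisfied · (2,4)X 1/3 not · (2,5)O 2/3 satisfied
Row 3: (3,1)O 1/3 not · (3,2)O 1/2 satisfied · (3,3)X 1/4 not · (3,4)O 1/3 not · (3,5)O 2/2 satisfied
Row 4: (4,1)X 0/1 not · (4,3)O 0/1 not

(1,2), (2,4), (3,1), (3,3), (3,4), (4,1), (4,3)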